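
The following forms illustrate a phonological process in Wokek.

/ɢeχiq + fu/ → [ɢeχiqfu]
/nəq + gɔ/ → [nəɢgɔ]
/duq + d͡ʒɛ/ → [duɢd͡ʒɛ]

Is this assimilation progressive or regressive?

The segment that alternates is /q/, which surfaces as [ɢ] when adjacent to /g/.
The change voiceless → voiced matches the voicing of the following /g/, identifying this as voicing assimilation.
Checking the remaining alternation: /q/ → [ɢ] before /d͡ʒ/ (voiceless → voiced, matching voiced) — only voicing changes, and always toward the following segment.
Nothing changes in [ɢeχiqfu]: there the adjacent consonants already agree in voicing (/q/ and /f/ are both voiceless), so this form is consistent with the same rule.
Since the segment that changes precedes the conditioning segment, the assimilation is regressive.

regressive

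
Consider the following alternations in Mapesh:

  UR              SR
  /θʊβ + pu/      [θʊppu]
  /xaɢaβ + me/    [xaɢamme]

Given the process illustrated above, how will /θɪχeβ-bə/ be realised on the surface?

[θɪχebbə]

The data show regressive total assimilation (/β/ → [p] before /p/; /β/ → [m] before /m/): in every case the target segment becomes identical to its following neighbour, copying more than a single feature.
/β/ is the segment targeted by the rule; it sits immediately before /b/, so it assimilates completely and surfaces as [b].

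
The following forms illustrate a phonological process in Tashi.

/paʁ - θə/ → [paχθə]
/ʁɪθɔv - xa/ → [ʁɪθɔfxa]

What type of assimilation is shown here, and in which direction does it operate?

regressive voicing assimilation

Underlying /ʁ/ is realised as [χ] next to /θ/; /θ/ itself does not change.
The change voiced → voiceless matches the voicing of the following /θ/, identifying this as voicing assimilation.
Place and manner are unchanged, so the assimilation is partial, not total.
The same holds elsewhere in the data: /v/ → [f] before /x/ (voiced → voiceless, matching voiceless) — only voicing changes, and always toward the following segment.
Since the segment that changes precedes the conditioning segment, the assimilation is regressive.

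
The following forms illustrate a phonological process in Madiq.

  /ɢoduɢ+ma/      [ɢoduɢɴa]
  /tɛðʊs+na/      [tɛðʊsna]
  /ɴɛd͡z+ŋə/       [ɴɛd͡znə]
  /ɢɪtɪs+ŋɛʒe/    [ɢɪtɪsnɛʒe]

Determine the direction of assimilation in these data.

progressive

Comparing underlying and surface forms, /m/ → [ɴ] is the alternation; the neighbouring /ɢ/ is constant.
/m/ is bilabial while /ɢ/ is uvular; the output [ɴ] is uvular, matching the trigger — so the feature that spreads is place.
The other alternating forms pattern the same way: /ŋ/ → [n] after /d͡z/ (velar → alveolar, matching alveolar); /ŋ/ → [n] after /s/ (velar → alveolar, matching alveolar) — only place changes, and always toward the preceding segment.
Nothing changes in [tɛðʊsna]: there the adjacent consonants already agree in place (/n/ and /s/ are both alveolar), so this form is consistent with the same rule.
Since the segment that changes follows the conditioning segment, the assimilation is progressive.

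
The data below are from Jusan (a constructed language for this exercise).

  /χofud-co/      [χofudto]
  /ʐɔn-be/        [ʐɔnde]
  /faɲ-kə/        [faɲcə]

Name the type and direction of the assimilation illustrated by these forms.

progressive place assimilation

The segment that alternates is /c/, which surfaces as [t] when adjacent to /d/.
The change palatal → alveolar matches the place of the preceding /d/, identifying this as place assimilation.
Manner and voice are unchanged, so the assimilation is partial, not total.
The other alternating forms pattern the same way: /b/ → [d] after /n/ (bilabial → alveolar, matching alveolar); /k/ → [c] after /ɲ/ (velar → palatal, matching palatal) — only place changes, and always toward the preceding segment.
Since the segment that changes follows the conditioning segment, the assimilation is progressive.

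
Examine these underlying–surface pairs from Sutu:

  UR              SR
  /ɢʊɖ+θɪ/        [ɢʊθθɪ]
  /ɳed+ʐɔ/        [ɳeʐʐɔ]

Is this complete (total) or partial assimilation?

Comparing underlying and surface forms, /ɖ/ → [θ] is the alternation; the neighbouring /θ/ is constant.
The output [θ] is identical to the trigger /θ/ — every feature (place, manner, voicing) has been copied — so this is total assimilation.
The other form behaves the same way: /d/ → [ʐ] before /ʐ/ — in each case the output is a copy of the following consonant.

total assimilation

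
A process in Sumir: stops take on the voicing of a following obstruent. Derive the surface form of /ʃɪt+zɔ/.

The rule targets /t/ (voiceless alveolar stop), which sits before the trigger /z/ (voiced).
The voiced alveolar stop is [d], so /t/ → [d].

[ʃɪdzɔ]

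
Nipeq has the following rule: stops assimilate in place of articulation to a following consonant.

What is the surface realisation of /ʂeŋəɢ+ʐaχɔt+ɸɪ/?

[ʂeŋəɖʐaχɔpɸɪ]

/ɢ/ is a voiced uvular stop. The following trigger /ʐ/ is retroflex, so /ɢ/ must become retroflex as well.
A voiced retroflex stop is [ɖ], so the surface segment is [ɖ].
The same rule applies at the second boundary: /t/ → [p] next to /ɸ/.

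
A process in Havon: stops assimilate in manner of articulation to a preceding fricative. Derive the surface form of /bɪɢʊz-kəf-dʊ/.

/k/ is a voiceless velar stop. The preceding trigger /z/ is a fricative, so /k/ must become a fricative as well.
A voiceless velar fricative is [x], so the surface segment is [x].
At the second juncture, /d/ likewise becomes [z] adjacent to /f/.

[bɪɢʊzxəfzʊ]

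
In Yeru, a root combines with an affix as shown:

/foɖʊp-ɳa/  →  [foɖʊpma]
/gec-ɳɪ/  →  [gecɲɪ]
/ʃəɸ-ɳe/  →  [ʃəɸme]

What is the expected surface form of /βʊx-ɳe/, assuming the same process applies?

The data show progressive place assimilation: /ɳ/ → [m] after /p/; /ɳ/ → [ɲ] after /c/; /ɳ/ → [m] after /ɸ/. In each pair only place changes, matching the preceding consonant, while manner and voice stay constant.
/ɳ/ is a voiced retroflex nasal. The preceding trigger /x/ is velar, so /ɳ/ must become velar as well.
Changing only its place to velar gives [ŋ] — the voiced velar nasal.

[βʊxŋe]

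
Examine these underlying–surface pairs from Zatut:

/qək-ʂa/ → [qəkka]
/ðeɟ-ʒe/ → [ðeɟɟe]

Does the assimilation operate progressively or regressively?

The segment that alternates is /ʂ/, which surfaces as [k] when adjacent to /k/.
The output [k] is identical to the trigger /k/ — every feature (place, manner, voicing) has been copied — so this is total assimilation.
The other form behaves the same way: /ʒ/ → [ɟ] after /ɟ/ — in each case the output is a copy of the preceding consonant.
The trigger is the preceding segment, so the direction is progressive (perseverative).

progressive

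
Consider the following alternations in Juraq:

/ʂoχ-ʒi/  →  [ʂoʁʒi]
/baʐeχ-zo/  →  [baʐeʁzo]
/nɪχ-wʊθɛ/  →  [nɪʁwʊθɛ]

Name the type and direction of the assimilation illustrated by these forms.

Comparing underlying and surface forms, /χ/ → [ʁ] is the alternation; the neighbouring /ʒ/ is constant.
The change voiceless → voiced matches the voicing of the following /ʒ/, identifying this as voicing assimilation.
Place and manner are unchanged, so the assimilation is partial, not total.
The same holds elsewhere in the data: /χ/ → [ʁ] before /z/ (voiceless → voiced, matching voiced); /χ/ → [ʁ] before /w/ (voiceless → voiced, matching voiced) — only voicing changes, and always toward the following segment.
The trigger is the following segment, so the direction is regressive (anticipatory).

regressive voicing assimilation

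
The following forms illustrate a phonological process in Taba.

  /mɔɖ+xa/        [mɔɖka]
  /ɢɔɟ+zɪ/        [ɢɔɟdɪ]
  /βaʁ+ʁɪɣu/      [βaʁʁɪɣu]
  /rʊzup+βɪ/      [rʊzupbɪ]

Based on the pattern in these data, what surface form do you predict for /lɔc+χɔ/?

[lɔcqɔ]

The data show progressive manner assimilation: /x/ → [k] after /ɖ/; /z/ → [d] after /ɟ/; /β/ → [b] after /p/. In each pair only manner changes, matching the preceding consonant, while place and voice stay constant.
Nothing changes in [βaʁʁɪɣu]: there the adjacent consonants already agree in manner (/ʁ/ and /ʁ/ are both fricatives), so this form is consistent with the same rule.
The rule targets /χ/ (voiceless uvular fricative), which sits after the trigger /c/ (stop).
Changing only its manner to stop gives [q] — the voiceless uvular stop.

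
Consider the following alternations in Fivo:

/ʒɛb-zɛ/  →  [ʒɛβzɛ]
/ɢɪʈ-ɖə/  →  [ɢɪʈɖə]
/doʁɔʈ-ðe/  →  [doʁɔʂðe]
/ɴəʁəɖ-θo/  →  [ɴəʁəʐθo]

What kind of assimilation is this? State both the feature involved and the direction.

Underlying /b/ is realised as [β] next to /z/; /z/ itself does not change.
/b/ is a stop while /z/ is a fricative; the output [β] is a fricative, matching the trigger — so the feature that spreads is manner.
Place and voice are unchanged, so the assimilation is partial, not total.
The same holds elsewhere in the data: /ʈ/ → [ʂ] before /ð/ (stop → fricative, matching a fricative); /ɖ/ → [ʐ] before /θ/ (stop → fricative, matching a fricative) — only manner changes, and always toward the following segment.
No alternation appears in [ɢɪʈɖə]: there the adjacent consonants already agree in manner (/ʈ/ and /ɖ/ are both stops), so this form is consistent with the same rule.
Since the segment that changes precedes the conditioning segment, the assimilation is regressive.

regressive manner assimilation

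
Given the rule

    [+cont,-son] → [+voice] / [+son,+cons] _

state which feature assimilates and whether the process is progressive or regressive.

The structural change is [+voice], and the conditioning segment [+son,+cons] (a sonorant consonant) is itself voiced, so the target comes to share the voicing of its neighbour — voicing assimilation.
Since the environment is written before the underscore, the trigger precedes the target; the direction is progressive.

progressive voicing assimilation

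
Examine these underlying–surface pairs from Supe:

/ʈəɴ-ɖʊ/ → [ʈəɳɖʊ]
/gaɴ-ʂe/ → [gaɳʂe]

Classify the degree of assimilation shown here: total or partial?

Underlying /ɴ/ is realised as [ɳ] next to /ɖ/; /ɖ/ itself does not change.
/ɴ/ is uvular while /ɖ/ is retroflex; the output [ɳ] is retroflex, matching the trigger — so the feature that spreads is place.
Manner and voice are unchanged, so the assimilation is partial, not total.
The same holds elsewhere in the data: /ɴ/ → [ɳ] before /ʂ/ (uvular → retroflex, matching retroflex) — only place changes, and always toward the following segment.

partial assimilation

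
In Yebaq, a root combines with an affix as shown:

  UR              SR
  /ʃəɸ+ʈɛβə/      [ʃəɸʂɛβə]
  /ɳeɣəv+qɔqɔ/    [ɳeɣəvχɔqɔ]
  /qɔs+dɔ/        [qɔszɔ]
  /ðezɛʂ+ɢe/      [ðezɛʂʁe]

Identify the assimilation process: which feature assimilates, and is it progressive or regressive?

progressive manner assimilation

The segment that alternates is /ʈ/, which surfaces as [ʂ] when adjacent to /ɸ/.
The change stop → fricative matches the manner of the preceding /ɸ/, identifying this as manner assimilation.
Place and voice are unchanged, so the assimilation is partial, not total.
Checking the remaining alternations: /q/ → [χ] after /v/ (stop → fricative, matching a fricative); /d/ → [z] after /s/ (stop → fricative, matching a fricative); /ɢ/ → [ʁ] after /ʂ/ (stop → fricative, matching a fricative) — only manner changes, and always toward the preceding segment.
Since the segment that changes follows the conditioning segment, the assimilation is progressive.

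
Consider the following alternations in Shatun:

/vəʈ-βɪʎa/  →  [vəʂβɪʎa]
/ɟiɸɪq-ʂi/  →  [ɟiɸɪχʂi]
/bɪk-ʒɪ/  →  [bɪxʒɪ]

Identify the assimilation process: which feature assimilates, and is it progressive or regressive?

Underlying /ʈ/ is realised as [ʂ] next to /β/; /β/ itself does not change.
/ʈ/ is a stop while /β/ is a fricative; the output [ʂ] is a fricative, matching the trigger — so the feature that spreads is manner.
Place and voice are unchanged, so the assimilation is partial, not total.
The other alternating forms pattern the same way: /q/ → [χ] before /ʂ/ (stop → fricative, matching a fricative); /k/ → [x] before /ʒ/ (stop → fricative, matching a fricative) — only manner changes, and always toward the following segment.
The trigger is the following segment, so the direction is regressive (anticipatory).

regressive manner assimilation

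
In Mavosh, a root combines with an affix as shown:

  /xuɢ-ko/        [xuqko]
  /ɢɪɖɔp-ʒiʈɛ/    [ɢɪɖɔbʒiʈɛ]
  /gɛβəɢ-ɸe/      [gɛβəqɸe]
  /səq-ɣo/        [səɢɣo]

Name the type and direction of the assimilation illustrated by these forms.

regressive voicing assimilation

The segment that alternates is /ɢ/, which surfaces as [q] when adjacent to /k/.
The change voiced → voiceless matches the voicing of the following /k/, identifying this as voicing assimilation.
Place and manner are unchanged, so the assimilation is partial, not total.
The other alternating forms pattern the same way: /p/ → [b] before /ʒ/ (voiceless → voiced, matching voiced); /ɢ/ → [q] before /ɸ/ (voiced → voiceless, matching voiceless); /q/ → [ɢ] before /ɣ/ (voiceless → voiced, matching voiced) — only voicing changes, and always toward the following segment.
The trigger is the following segment, so the direction is regressive (anticipatory).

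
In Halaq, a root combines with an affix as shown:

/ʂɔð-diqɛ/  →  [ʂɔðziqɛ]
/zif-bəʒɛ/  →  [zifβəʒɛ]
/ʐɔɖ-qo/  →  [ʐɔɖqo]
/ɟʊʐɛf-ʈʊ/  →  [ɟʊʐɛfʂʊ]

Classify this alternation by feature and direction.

progressive manner assimilation

Comparing underlying and surface forms, /d/ → [z] is the alternation; the neighbouring /ð/ is constant.
The change stop → fricative matches the manner of the preceding /ð/, identifying this as manner assimilation.
Place and voice are unchanged, so the assimilation is partial, not total.
The same holds elsewhere in the data: /b/ → [β] after /f/ (stop → fricative, matching a fricative); /ʈ/ → [ʂ] after /f/ (stop → fricative, matching a fricative) — only manner changes, and always toward the preceding segment.
No alternation appears in [ʐɔɖqo]: there the adjacent consonants already agree in manner (/q/ and /ɖ/ are both stops), so this form is consistent with the same rule.
Since the segment that changes follows the conditioning segment, the assimilation is progressive.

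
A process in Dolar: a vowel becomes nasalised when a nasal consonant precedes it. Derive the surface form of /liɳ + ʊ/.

[liɳʊ̃]

The vowel /ʊ/ is adjacent to the preceding nasal /ɳ/, so it acquires [+nasal] and surfaces as [ʊ̃].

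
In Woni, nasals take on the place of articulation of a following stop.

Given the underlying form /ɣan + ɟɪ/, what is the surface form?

The rule targets /n/ (voiced alveolar nasal), which sits before the trigger /ɟ/ (palatal).
The voiced palatal nasal is [ɲ], so /n/ → [ɲ].

[ɣaɲɟɪ]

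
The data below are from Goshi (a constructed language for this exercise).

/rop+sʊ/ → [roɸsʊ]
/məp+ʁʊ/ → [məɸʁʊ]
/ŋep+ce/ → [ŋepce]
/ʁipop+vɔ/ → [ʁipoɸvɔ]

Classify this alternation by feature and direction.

regressive manner assimilation

Comparing underlying and surface forms, /p/ → [ɸ] is the alternation; the neighbouring /s/ is constant.
The change stop → fricative matches the manner of the following /s/, identifying this as manner assimilation.
Place and voice are unchanged, so the assimilation is partial, not total.
The other alternating forms pattern the same way: /p/ → [ɸ] before /ʁ/ (stop → fricative, matching a fricative); /p/ → [ɸ] before /v/ (stop → fricative, matching a fricative) — only manner changes, and always toward the following segment.
Nothing changes in [ŋepce]: there the adjacent consonants already agree in manner (/p/ and /c/ are both stops), so this form is consistent with the same rule.
Since the segment that changes precedes the conditioning segment, the assimilation is regressive.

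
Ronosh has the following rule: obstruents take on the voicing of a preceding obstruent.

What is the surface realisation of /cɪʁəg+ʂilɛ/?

/ʂ/ is a voiceless retroflex fricative. The preceding trigger /g/ is voiced, so /ʂ/ must become voiced as well.
A voiced retroflex fricative is [ʐ], so the surface segment is [ʐ].

[cɪʁəgʐilɛ]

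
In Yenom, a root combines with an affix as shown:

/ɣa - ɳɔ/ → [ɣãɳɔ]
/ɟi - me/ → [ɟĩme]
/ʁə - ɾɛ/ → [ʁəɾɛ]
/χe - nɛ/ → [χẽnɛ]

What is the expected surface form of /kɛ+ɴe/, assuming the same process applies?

[kɛ̃ɴe]

The data show regressive nasality assimilation (vowel nasalisation): /a/ → [ã] before /ɳ/; /i/ → [ĩ] before /m/; /e/ → [ẽ] before /n/ — a vowel is nasalised by an immediately following nasal consonant.
No change occurs in [ʁəɾɛ] because the vowel at the boundary is adjacent to an oral consonant, not a nasal (/ə/ next to /ɾ/).
/ɛ/ sits next to the nasal /ɴ/ and is therefore nasalised to [ɛ̃].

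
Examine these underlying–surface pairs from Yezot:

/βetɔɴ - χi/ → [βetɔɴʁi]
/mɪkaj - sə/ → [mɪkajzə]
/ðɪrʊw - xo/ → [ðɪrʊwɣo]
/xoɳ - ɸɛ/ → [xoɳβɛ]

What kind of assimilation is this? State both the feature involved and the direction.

Underlying /χ/ is realised as [ʁ] next to /ɴ/; /ɴ/ itself does not change.
The change voiceless → voiced matches the voicing of the preceding /ɴ/, identifying this as voicing assimilation.
Place and manner are unchanged, so the assimilation is partial, not total.
The other alternating forms pattern the same way: /s/ → [z] after /j/ (voiceless → voiced, matching voiced); /x/ → [ɣ] after /w/ (voiceless → voiced, matching voiced); /ɸ/ → [β] after /ɳ/ (voiceless → voiced, matching voiced) — only voicing changes, and always toward the preceding segment.
Since the segment that changes follows the conditioning segment, the assimilation is progressive.

progressive voicing assimilation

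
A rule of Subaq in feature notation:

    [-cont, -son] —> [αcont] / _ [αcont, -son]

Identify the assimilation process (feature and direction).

The shared variable α links the value of [cont] on the target to that of the neighbouring obstruent. [cont] distinguishes stops from fricatives — a manner-of-articulation feature — so this is manner assimilation.
Since the environment is written after the underscore, the trigger follows the target; the direction is regressive.

regressive manner assimilation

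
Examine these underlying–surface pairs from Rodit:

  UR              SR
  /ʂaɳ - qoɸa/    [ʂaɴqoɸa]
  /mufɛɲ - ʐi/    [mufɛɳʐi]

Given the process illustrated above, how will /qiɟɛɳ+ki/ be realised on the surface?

The data show regressive place assimilation: /ɳ/ → [ɴ] before /q/; /ɲ/ → [ɳ] before /ʐ/. In each pair only place changes, matching the following consonant, while manner and voice stay constant.
The rule targets /ɳ/ (voiced retroflex nasal), which sits before the trigger /k/ (velar).
Changing only its place to velar gives [ŋ] — the voiced velar nasal.

[qiɟɛŋki]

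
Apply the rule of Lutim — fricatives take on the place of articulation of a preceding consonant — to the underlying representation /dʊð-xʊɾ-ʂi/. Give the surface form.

[dʊðθʊɾsi]

/x/ is a voiceless velar fricative. The preceding trigger /ð/ is dental, so /x/ must become dental as well.
The voiceless dental fricative is [θ], so /x/ → [θ].
At the second juncture, /ʂ/ likewise becomes [s] adjacent to /ɾ/.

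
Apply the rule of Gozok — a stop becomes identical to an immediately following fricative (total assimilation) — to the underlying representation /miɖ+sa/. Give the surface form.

[missa]

/ɖ/ is the segment targeted by the rule; it sits immediately before /s/, so it assimilates completely and surfaces as [s].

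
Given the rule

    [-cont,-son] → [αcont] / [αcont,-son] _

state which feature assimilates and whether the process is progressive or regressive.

progressive manner assimilation

The rule copies [cont] (continuancy) from the environment onto the target stops; since [±cont] encodes the stop/fricative manner contrast, the assimilating dimension is manner.
The conditioning segment sits to the left of the focus bar, meaning the trigger precedes the segment that changes — progressive assimilation.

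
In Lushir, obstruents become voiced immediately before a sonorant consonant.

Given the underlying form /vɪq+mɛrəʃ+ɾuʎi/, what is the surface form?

/q/ is a voiceless uvular stop. The following trigger /m/ is voiced, so /q/ must become voiced as well.
Changing only its voicing to voiced gives [ɢ] — the voiced uvular stop.
At the second juncture, /ʃ/ likewise becomes [ʒ] adjacent to /ɾ/.

[vɪɢmɛrəʒɾuʎi]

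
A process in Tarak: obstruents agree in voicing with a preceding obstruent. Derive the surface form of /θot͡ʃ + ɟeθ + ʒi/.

/ɟ/ is a voiced palatal stop. The preceding trigger /t͡ʃ/ is voiceless, so /ɟ/ must become voiceless as well.
A voiceless palatal stop is [c], so the surface segment is [c].
The same rule applies at the second boundary: /ʒ/ → [ʃ] next to /θ/.

[θot͡ʃceθʃi]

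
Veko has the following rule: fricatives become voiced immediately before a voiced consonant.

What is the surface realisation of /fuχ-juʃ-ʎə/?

/χ/ is a voiceless uvular fricative. The following trigger /j/ is voiced, so /χ/ must become voiced as well.
The voiced uvular fricative is [ʁ], so /χ/ → [ʁ].
The same rule applies at the second boundary: /ʃ/ → [ʒ] next to /ʎ/.

[fuʁjuʒʎə]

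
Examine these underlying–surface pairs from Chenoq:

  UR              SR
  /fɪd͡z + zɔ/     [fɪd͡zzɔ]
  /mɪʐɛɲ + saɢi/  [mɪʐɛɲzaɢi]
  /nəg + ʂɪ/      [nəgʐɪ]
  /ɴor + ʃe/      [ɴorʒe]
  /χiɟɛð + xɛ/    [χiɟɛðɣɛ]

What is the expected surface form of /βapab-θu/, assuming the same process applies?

The data show progressive voicing assimilation: /s/ → [z] after /ɲ/; /ʂ/ → [ʐ] after /g/; /ʃ/ → [ʒ] after /r/; /x/ → [ɣ] after /ð/. In each pair only voicing changes, matching the preceding consonant, while place and manner stay constant.
No alternation appears in [fɪd͡zzɔ]: there the adjacent consonants already agree in voicing (/z/ and /d͡z/ are both voiced), so this form is consistent with the same rule.
The rule targets /θ/ (voiceless dental fricative), which sits after the trigger /b/ (voiced).
Changing only its voicing to voiced gives [ð] — the voiced dental fricative.

[βapabðu]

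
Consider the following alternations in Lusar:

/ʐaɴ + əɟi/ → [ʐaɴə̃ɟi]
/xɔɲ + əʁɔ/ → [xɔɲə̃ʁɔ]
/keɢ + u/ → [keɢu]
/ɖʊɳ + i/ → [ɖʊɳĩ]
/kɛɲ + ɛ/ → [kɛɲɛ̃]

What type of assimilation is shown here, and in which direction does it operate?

The vowel /ə/ surfaces as nasalised [ə̃] next to the preceding nasal /ɴ/ — it has acquired the [+nasal] feature of its neighbour.
Likewise in the remaining data: /ə/ → [ə̃] after /ɲ/; /i/ → [ĩ] after /ɳ/; /ɛ/ → [ɛ̃] after /ɲ/ — each time a vowel is nasalised next to a preceding nasal.
No change occurs in [keɢu] because the vowel at the boundary is adjacent to an oral consonant, not a nasal (/u/ next to /ɢ/).
Because the conditioning nasal is to the left of the vowel that changes, the process is progressive (perseverative).

progressive nasality assimilation (vowel nasalisation)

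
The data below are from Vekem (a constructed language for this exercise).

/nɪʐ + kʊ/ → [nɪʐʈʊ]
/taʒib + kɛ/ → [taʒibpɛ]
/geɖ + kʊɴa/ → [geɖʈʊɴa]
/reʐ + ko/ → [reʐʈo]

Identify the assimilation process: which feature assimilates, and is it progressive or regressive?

The segment that alternates is /k/, which surfaces as [ʈ] when adjacent to /ʐ/.
The change velar → retroflex matches the place of the preceding /ʐ/, identifying this as place assimilation.
Manner and voice are unchanged, so the assimilation is partial, not total.
The other alternating forms pattern the same way: /k/ → [p] after /b/ (velar → bilabial, matching bilabial); /k/ → [ʈ] after /ɖ/ (velar → retroflex, matching retroflex) — only place changes, and always toward the preceding segment.
Since the segment that changes follows the conditioning segment, the assimilation is progressive.

progressive place assimilation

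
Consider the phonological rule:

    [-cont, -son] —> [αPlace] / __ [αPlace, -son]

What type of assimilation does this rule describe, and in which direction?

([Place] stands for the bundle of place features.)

The rule copies the place features (abbreviated [Place]) from the environment onto the target, so the assimilating feature is place.
The conditioning segment sits to the right of the focus bar, meaning the trigger follows the segment that changes — regressive assimilation.

regressive place assimilation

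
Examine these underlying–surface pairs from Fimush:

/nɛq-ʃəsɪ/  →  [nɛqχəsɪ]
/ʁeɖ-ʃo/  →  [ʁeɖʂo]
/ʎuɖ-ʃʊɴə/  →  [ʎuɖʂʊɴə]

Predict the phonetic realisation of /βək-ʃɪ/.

The data show progressive place assimilation: /ʃ/ → [χ] after /q/; /ʃ/ → [ʂ] after /ɖ/. In each pair only place changes, matching the preceding consonant, while manner and voice stay constant.
The rule targets /ʃ/ (voiceless postalveolar fricative), which sits after the trigger /k/ (velar).
A voiceless velar fricative is [x], so the surface segment is [x].

[βəkxɪ]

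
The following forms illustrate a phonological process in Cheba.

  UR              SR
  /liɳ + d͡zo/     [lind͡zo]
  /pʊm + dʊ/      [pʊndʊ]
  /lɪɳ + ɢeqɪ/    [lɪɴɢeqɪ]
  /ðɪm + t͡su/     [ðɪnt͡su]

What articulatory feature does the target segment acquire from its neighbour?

The segment that alternates is /ɳ/, which surfaces as [n] when adjacent to /d͡z/.
/ɳ/ is retroflex while /d͡z/ is alveolar; the output [n] is alveolar, matching the trigger — so the feature that spreads is place.
Checking the remaining alternations: /m/ → [n] before /d/ (bilabial → alveolar, matching alveolar); /ɳ/ → [ɴ] before /ɢ/ (retroflex → uvular, matching uvular); /m/ → [n] before /t͡s/ (bilabial → alveolar, matching alveolar) — only place changes, and always toward the following segment.

place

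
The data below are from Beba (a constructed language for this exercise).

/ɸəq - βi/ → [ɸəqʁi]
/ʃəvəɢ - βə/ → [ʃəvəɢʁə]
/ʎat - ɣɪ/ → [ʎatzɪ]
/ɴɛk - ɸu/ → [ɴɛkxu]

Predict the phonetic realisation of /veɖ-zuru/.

The data show progressive place assimilation: /β/ → [ʁ] after /q/; /β/ → [ʁ] after /ɢ/; /ɣ/ → [z] after /t/; /ɸ/ → [x] after /k/. In each pair only place changes, matching the preceding consonant, while manner and voice stay constant.
/z/ is a voiced alveolar fricative. The preceding trigger /ɖ/ is retroflex, so /z/ must become retroflex as well.
A voiced retroflex fricative is [ʐ], so the surface segment is [ʐ].

[veɖʐuru]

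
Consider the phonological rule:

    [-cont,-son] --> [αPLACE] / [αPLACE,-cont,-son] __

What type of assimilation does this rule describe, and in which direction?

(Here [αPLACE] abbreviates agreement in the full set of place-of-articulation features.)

progressive place assimilation

The rule copies the place features (abbreviated [PLACE]) from the environment onto the target, so the assimilating feature is place.
The conditioning segment sits to the left of the focus bar, meaning the trigger precedes the segment that changes — progressive assimilation.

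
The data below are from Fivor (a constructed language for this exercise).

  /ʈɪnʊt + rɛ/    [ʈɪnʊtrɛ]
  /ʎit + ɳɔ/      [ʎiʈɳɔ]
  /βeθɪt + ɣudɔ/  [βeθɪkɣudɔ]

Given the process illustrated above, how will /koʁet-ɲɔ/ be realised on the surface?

The data show regressive place assimilation: /t/ → [ʈ] before /ɳ/; /t/ → [k] before /ɣ/. In each pair only place changes, matching the following consonant, while manner and voice stay constant.
Nothing changes in [ʈɪnʊtrɛ]: there the adjacent consonants already agree in place (/t/ and /r/ are both alveolar), so this form is consistent with the same rule.
/t/ is a voiceless alveolar stop. The following trigger /ɲ/ is palatal, so /t/ must become palatal as well.
The voiceless palatal stop is [c], so /t/ → [c].

[koʁecɲɔ]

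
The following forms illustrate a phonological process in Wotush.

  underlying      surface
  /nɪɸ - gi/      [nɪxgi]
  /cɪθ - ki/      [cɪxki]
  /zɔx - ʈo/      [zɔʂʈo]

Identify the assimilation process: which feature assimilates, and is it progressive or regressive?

Comparing underlying and surface forms, /ɸ/ → [x] is the alternation; the neighbouring /g/ is constant.
/ɸ/ is bilabial while /g/ is velar; the output [x] is velar, matching the trigger — so the feature that spreads is place.
Manner and voice are unchanged, so the assimilation is partial, not total.
The other alternating forms pattern the same way: /θ/ → [x] before /k/ (dental → velar, matching velar); /x/ → [ʂ] before /ʈ/ (velar → retroflex, matching retroflex) — only place changes, and always toward the following segment.
Since the segment that changes precedes the conditioning segment, the assimilation is regressive.

regressive place assimilation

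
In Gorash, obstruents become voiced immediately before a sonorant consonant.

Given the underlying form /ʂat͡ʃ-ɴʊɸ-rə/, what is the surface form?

/t͡ʃ/ is a voiceless postalveolar affricate. The following trigger /ɴ/ is voiced, so /t͡ʃ/ must become voiced as well.
A voiced postalveolar affricate is [d͡ʒ], so the surface segment is [d͡ʒ].
At the second juncture, /ɸ/ likewise becomes [β] adjacent to /r/.

[ʂad͡ʒɴʊβrə]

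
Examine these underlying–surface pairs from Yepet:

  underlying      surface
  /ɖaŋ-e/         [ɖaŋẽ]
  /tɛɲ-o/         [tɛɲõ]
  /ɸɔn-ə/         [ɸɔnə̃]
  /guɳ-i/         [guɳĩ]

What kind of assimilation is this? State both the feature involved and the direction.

progressive nasality assimilation (vowel nasalisation)

The vowel /e/ surfaces as nasalised [ẽ] next to the preceding nasal /ŋ/ — it has acquired the [+nasal] feature of its neighbour.
Likewise in the remaining data: /o/ → [õ] after /ɲ/; /ə/ → [ə̃] after /n/; /i/ → [ĩ] after /ɳ/ — each time a vowel is nasalised next to a preceding nasal.
Because the conditioning nasal is to the left of the vowel that changes, the process is progressive (perseverative).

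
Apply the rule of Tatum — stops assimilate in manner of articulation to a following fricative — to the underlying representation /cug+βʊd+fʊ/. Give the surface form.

/g/ is a voiced velar stop. The following trigger /β/ is a fricative, so /g/ must become a fricative as well.
Changing only its manner to fricative gives [ɣ] — the voiced velar fricative.
The same rule applies at the second boundary: /d/ → [z] next to /f/.

[cuɣβʊzfʊ]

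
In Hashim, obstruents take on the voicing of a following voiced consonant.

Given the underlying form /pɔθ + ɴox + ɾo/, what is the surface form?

The rule targets /θ/ (voiceless dental fricative), which sits before the trigger /ɴ/ (voiced).
The voiced dental fricative is [ð], so /θ/ → [ð].
The same rule applies at the second boundary: /x/ → [ɣ] next to /ɾ/.

[pɔðɴoɣɾo]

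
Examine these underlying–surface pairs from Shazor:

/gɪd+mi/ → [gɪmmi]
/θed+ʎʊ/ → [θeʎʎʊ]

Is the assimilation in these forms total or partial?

total assimilation

Underlying /d/ is realised as [m] next to /m/; /m/ itself does not change.
The output [m] is identical to the trigger /m/ — every feature (place, manner, voicing) has been copied — so this is total assimilation.
The remaining alternation confirms this: /d/ → [ʎ] before /ʎ/ — in each case the output is a copy of the following consonant.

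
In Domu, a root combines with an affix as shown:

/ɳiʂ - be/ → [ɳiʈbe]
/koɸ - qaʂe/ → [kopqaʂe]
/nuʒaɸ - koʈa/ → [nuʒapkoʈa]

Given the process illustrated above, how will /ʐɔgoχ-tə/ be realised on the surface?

The data show regressive manner assimilation: /ʂ/ → [ʈ] before /b/; /ɸ/ → [p] before /q/; /ɸ/ → [p] before /k/. In each pair only manner changes, matching the following consonant, while place and voice stay constant.
The rule targets /χ/ (voiceless uvular fricative), which sits before the trigger /t/ (stop).
Changing only its manner to stop gives [q] — the voiceless uvular stop.

[ʐɔgoqtə]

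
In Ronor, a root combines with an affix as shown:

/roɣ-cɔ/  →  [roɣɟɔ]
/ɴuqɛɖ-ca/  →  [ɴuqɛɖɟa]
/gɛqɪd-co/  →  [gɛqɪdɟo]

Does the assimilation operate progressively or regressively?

Comparing underlying and surface forms, /c/ → [ɟ] is the alternation; the neighbouring /ɣ/ is constant.
/c/ is voiceless while /ɣ/ is voiced; the output [ɟ] is voiced, matching the trigger — so the feature that spreads is voicing.
Checking the remaining alternations: /c/ → [ɟ] after /ɖ/ (voiceless → voiced, matching voiced); /c/ → [ɟ] after /d/ (voiceless → voiced, matching voiced) — only voicing changes, and always toward the preceding segment.
The trigger is the preceding segment, so the direction is progressive (perseverative).

progressive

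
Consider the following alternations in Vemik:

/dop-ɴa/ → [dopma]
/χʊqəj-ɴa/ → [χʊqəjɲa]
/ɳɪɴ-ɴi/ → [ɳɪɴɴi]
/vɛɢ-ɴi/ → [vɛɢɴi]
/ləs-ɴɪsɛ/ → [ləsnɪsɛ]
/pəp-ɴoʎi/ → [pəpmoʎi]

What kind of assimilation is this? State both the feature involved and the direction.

progressive place assimilation

Underlying /ɴ/ is realised as [m] next to /p/; /p/ itself does not change.
The change uvular → bilabial matches the place of the preceding /p/, identifying this as place assimilation.
Manner and voice are unchanged, so the assimilation is partial, not total.
The other alternating forms pattern the same way: /ɴ/ → [ɲ] after /j/ (uvular → palatal, matching palatal); /ɴ/ → [n] after /s/ (uvular → alveolar, matching alveolar) — only place changes, and always toward the preceding segment.
Nothing changes in [ɳɪɴɴi], [vɛɢɴi]: there the adjacent consonants already agree in place (/ɴ/ and /ɴ/ are both uvular; /ɴ/ and /ɢ/ are both uvular), so these forms are consistent with the same rule.
Since the segment that changes follows the conditioning segment, the assimilation is progressive.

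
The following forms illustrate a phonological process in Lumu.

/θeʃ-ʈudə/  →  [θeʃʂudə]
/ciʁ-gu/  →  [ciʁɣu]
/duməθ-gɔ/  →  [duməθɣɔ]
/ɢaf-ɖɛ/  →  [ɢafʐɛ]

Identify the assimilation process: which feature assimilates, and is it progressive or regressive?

progressive manner assimilation

Underlying /ʈ/ is realised as [ʂ] next to /ʃ/; /ʃ/ itself does not change.
The change stop → fricative matches the manner of the preceding /ʃ/, identifying this as manner assimilation.
Place and voice are unchanged, so the assimilation is partial, not total.
Checking the remaining alternations: /g/ → [ɣ] after /ʁ/ (stop → fricative, matching a fricative); /g/ → [ɣ] after /θ/ (stop → fricative, matching a fricative); /ɖ/ → [ʐ] after /f/ (stop → fricative, matching a fricative) — only manner changes, and always toward the preceding segment.
Since the segment that changes follows the conditioning segment, the assimilation is progressive.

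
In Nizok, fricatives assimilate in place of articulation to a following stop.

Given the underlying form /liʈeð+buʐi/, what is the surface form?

[liʈeβbuʐi]

/ð/ is a voiced dental fricative. The following trigger /b/ is bilabial, so /ð/ must become bilabial as well.
Changing only its place to bilabial gives [β] — the voiced bilabial fricative.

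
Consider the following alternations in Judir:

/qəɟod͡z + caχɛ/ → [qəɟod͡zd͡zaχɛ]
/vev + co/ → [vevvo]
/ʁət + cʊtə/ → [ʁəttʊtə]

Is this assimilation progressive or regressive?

Underlying /c/ is realised as [d͡z] next to /d͡z/; /d͡z/ itself does not change.
The output [d͡z] is identical to the trigger /d͡z/ — every feature (place, manner, voicing) has been copied — so this is total assimilation.
The remaining alternations confirm this: /c/ → [v] after /v/; /c/ → [t] after /t/ — in each case the output is a copy of the preceding consonant.
The trigger is the preceding segment, so the direction is progressive (perseverative).

progressive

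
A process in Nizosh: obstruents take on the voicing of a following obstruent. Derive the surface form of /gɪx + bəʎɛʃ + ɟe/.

[gɪɣbəʎɛʒɟe]

The rule targets /x/ (voiceless velar fricative), which sits before the trigger /b/ (voiced).
Changing only its voicing to voiced gives [ɣ] — the voiced velar fricative.
At the second juncture, /ʃ/ likewise becomes [ʒ] adjacent to /ɟ/.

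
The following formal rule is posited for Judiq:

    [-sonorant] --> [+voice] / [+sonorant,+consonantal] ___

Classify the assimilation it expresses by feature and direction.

The target ([-sonorant], obstruents) acquires [+voice] next to a sonorant consonant ([+sonorant,+consonantal]) — it takes on the voicing of its neighbour, so the feature that spreads is voicing.
The conditioning segment sits to the left of the focus bar, meaning the trigger precedes the segment that changes — progressive assimilation.

progressive voicing assimilation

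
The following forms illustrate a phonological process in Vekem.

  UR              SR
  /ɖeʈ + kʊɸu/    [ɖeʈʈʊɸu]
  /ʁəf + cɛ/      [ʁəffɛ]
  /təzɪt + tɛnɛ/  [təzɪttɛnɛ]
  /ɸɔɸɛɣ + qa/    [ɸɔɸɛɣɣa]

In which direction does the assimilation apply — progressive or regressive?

Comparing underlying and surface forms, /k/ → [ʈ] is the alternation; the neighbouring /ʈ/ is constant.
The output [ʈ] is identical to the trigger /ʈ/ — every feature (place, manner, voicing) has been copied — so this is total assimilation.
The other forms behave the same way: /c/ → [f] after /f/; /q/ → [ɣ] after /ɣ/ — in each case the output is a copy of the preceding consonant.
In [təzɪttɛnɛ] the two consonants at the boundary are already identical (/t/ + /t/), so the rule applies vacuously and nothing changes.
The trigger is the preceding segment, so the direction is progressive (perseverative).

progressive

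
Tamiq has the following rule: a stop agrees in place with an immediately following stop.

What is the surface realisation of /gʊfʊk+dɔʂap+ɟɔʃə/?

[gʊfʊtdɔʂacɟɔʃə]

The rule targets /k/ (voiceless velar stop), which sits before the trigger /d/ (alveolar).
A voiceless alveolar stop is [t], so the surface segment is [t].
At the second juncture, /p/ likewise becomes [c] adjacent to /ɟ/.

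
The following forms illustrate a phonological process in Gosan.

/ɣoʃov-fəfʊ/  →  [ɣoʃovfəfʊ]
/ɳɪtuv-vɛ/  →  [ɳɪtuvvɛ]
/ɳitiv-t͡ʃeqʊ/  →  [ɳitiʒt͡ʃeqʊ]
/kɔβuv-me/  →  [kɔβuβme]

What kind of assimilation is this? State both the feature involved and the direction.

regressive place assimilation

Underlying /v/ is realised as [ʒ] next to /t͡ʃ/; /t͡ʃ/ itself does not change.
The change labiodental → postalveolar matches the place of the following /t͡ʃ/, identifying this as place assimilation.
Manner and voice are unchanged, so the assimilation is partial, not total.
The other alternating form patterns the same way: /v/ → [β] before /m/ (labiodental → bilabial, matching bilabial) — only place changes, and always toward the following segment.
No alternation appears in [ɣoʃovfəfʊ], [ɳɪtuvvɛ]: there the adjacent consonants already agree in place (/v/ and /f/ are both labiodental; /v/ and /v/ are both labiodental), so these forms are consistent with the same rule.
Since the segment that changes precedes the conditioning segment, the assimilation is regressive.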